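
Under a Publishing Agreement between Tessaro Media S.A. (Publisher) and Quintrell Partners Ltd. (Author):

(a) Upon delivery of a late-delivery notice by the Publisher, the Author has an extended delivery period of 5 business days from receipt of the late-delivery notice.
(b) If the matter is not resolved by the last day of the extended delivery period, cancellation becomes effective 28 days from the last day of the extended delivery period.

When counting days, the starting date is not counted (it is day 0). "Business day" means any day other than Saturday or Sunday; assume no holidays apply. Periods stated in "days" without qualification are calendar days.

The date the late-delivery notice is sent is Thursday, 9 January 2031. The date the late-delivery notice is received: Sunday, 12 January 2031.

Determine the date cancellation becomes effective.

From Sunday, 12 January 2031, 5 business days (Jan 13, Jan 14, Jan 15, Jan 16, Jan 17, skipping weekends) brings us to Friday, 17 January 2031, which is the last day of the extended delivery period.
Adding 28 calendar days to 17 January 2031 gives 14 February 2031, which is the date cancellation becomes effective.

14 February 2031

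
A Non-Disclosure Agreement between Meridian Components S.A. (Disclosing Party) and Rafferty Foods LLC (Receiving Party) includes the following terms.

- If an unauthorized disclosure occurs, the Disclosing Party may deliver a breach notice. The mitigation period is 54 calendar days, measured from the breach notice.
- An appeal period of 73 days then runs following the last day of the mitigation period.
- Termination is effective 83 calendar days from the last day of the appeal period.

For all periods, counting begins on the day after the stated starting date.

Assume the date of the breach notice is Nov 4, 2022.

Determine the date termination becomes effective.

Jun 2, 2023

The last day of the mitigation period: Nov 4, 2022 + 54 days = Dec 28, 2022.
Adding 73 calendar days to Dec 28, 2022 gives Mar 11, 2023, which is the last day of the appeal period.
Adding 83 calendar days to Mar 11, 2023 gives Jun 2, 2023, which is the date termination becomes effective.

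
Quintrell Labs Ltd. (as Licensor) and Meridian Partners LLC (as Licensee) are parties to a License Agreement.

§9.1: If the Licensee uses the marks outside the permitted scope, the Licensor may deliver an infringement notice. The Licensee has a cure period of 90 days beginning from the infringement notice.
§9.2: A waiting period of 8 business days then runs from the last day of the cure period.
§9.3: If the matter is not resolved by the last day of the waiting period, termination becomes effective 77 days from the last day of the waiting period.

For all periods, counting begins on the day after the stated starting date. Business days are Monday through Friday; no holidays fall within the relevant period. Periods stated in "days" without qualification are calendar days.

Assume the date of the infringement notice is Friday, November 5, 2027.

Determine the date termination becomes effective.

May 2, 2028

The last day of the cure period: November 5, 2027 + 90 days = February 3, 2028.
The last day of the waiting period: counting 8 business days from Thursday, February 3, 2028 (Feb 4, Feb 7, Feb 8, Feb 9, Feb 10, Feb 11, Feb 14, Feb 15, skipping weekends) reaches Tuesday, February 15, 2028.
The date termination becomes effective: February 15, 2028 + 77 days = May 2, 2028.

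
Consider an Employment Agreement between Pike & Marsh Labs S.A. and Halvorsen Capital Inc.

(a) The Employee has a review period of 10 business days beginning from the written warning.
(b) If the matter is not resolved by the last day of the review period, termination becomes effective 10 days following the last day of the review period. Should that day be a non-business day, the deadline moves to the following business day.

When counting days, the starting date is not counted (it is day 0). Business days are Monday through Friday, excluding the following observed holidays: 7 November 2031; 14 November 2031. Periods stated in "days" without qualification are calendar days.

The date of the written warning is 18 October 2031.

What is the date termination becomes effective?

10 November 2031

From Saturday, 18 October 2031, 10 business days (Oct 20, Oct 21, Oct 22, Oct 23, Oct 24, Oct 27, Oct 28, Oct 29, Oct 30, Oct 31, skipping weekends) brings us to Friday, 31 October 2031, which is the last day of the review period.
The date termination becomes effective: 31 October 2031 + 10 days = 10 November 2031. 10 November 2031 is a Monday and is not a listed holiday, so no roll-forward applies.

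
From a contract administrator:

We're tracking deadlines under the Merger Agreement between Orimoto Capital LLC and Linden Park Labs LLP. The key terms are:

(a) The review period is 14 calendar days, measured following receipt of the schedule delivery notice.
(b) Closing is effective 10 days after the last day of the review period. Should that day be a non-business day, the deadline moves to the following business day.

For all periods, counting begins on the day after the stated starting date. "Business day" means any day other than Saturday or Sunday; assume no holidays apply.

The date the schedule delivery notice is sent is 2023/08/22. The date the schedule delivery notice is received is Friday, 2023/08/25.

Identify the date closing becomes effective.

2023/09/18

The last day of the review period: 2023/08/25 + 14 days = 2023/09/08.
Adding 10 calendar days to 2023/09/08 gives 2023/09/18, which is the date closing becomes effective. 2023/09/18 is a Monday, so no roll-forward applies.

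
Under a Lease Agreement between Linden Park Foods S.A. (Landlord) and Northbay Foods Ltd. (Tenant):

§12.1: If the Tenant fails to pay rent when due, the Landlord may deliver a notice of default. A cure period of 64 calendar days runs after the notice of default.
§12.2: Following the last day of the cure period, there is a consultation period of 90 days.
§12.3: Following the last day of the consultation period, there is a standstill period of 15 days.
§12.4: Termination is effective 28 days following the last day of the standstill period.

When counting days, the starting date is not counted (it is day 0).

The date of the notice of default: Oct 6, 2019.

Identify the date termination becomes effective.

The last day of the cure period: Oct 6, 2019 + 64 days = Dec 9, 2019.
The last day of the consultation period: Dec 9, 2019 + 90 days = Mar 8, 2020.
The last day of the standstill period: Mar 8, 2020 + 15 days = Mar 23, 2020.
Adding 28 calendar days to Mar 23, 2020 gives Apr 20, 2020, which is the date termination becomes effective.

Apr 20, 2020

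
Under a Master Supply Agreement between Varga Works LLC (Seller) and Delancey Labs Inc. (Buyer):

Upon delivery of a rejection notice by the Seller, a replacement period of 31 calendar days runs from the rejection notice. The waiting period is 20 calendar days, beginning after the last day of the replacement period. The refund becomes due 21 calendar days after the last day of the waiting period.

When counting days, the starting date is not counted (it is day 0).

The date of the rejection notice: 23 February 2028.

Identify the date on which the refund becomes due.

The last day of the replacement period: 31 calendar days after 23 February 2028 is 25 March 2028.
Adding 20 calendar days to 25 March 2028 gives 14 April 2028, which is the last day of the waiting period.
The date on which the refund becomes due: 14 April 2028 + 21 days = 5 May 2028.

5 May 2028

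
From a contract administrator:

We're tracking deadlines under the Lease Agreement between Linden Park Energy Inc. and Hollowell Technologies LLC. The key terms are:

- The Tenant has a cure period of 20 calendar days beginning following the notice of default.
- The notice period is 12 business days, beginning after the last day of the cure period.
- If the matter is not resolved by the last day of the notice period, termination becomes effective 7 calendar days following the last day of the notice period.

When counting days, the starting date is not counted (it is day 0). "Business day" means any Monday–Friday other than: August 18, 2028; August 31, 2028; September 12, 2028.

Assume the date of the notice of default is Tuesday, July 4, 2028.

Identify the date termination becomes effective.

The last day of the cure period: 20 calendar days after July 4, 2028 is July 24, 2028.
The last day of the notice period: 12 business days after Monday, July 24, 2028, skipping weekends — Jul 25, Jul 26, Jul 27, Jul 28, …, Aug 7, Aug 8, Aug 9 — lands on Wednesday, August 9, 2028.
Adding 7 calendar days to August 9, 2028 gives August 16, 2028, which is the date termination becomes effective.

August 16, 2028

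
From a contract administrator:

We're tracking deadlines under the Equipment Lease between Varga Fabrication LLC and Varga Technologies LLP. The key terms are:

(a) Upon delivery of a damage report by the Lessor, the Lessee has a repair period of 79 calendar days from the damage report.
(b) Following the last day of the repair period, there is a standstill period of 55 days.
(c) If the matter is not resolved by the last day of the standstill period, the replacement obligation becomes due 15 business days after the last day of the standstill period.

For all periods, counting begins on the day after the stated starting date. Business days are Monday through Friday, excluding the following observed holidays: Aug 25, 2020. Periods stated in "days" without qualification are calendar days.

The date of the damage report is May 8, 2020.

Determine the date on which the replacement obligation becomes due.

Adding 79 calendar days to May 8, 2020 gives Jul 26, 2020, which is the last day of the repair period.
The last day of the standstill period: 55 calendar days after Jul 26, 2020 is Sep 19, 2020.
The date on which the replacement obligation becomes due: counting 15 business days from Saturday, Sep 19, 2020 (Sep 21, Sep 22, Sep 23, Sep 24, …, Oct 7, Oct 8, Oct 9, skipping weekends) reaches Friday, Oct 9, 2020.

Oct 9, 2020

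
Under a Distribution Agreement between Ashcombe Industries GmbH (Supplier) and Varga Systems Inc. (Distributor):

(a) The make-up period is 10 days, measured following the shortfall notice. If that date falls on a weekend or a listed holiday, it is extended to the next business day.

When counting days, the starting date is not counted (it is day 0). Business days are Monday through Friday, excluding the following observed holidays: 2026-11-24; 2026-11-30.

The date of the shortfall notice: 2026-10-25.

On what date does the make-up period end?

The last day of the make-up period: 2026-10-25 + 10 days = 2026-11-04. 2026-11-04 is a Wednesday and is not a listed holiday, so no roll-forward applies.

2026-11-04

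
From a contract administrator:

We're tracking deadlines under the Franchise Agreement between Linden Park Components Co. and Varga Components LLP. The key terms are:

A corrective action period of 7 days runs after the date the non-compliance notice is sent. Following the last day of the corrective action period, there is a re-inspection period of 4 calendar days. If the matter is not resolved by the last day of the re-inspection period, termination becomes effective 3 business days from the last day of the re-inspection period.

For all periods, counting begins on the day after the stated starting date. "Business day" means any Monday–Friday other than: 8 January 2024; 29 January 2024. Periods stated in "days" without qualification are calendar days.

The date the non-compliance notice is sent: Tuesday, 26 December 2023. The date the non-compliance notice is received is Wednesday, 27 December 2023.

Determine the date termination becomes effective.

The last day of the corrective action period: 7 calendar days after 26 December 2023 is 2 January 2024.
Adding 4 calendar days to 2 January 2024 gives 6 January 2024, which is the last day of the re-inspection period.
The date termination becomes effective: 3 business days after Saturday, 6 January 2024, skipping weekends and the listed holiday on Jan 8 — Jan 9, Jan 10, Jan 11 — lands on Thursday, 11 January 2024.

11 January 2024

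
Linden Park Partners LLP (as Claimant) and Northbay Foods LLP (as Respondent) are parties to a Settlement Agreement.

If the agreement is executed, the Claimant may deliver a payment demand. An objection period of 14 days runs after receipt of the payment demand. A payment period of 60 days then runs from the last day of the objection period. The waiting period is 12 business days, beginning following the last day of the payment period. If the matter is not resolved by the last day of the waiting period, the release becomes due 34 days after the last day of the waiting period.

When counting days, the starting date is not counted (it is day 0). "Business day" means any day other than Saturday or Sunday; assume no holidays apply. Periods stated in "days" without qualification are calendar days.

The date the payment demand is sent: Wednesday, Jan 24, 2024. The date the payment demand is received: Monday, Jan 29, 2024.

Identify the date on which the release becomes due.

Jun 3, 2024

The last day of the objection period: Jan 29, 2024 + 14 days = Feb 12, 2024.
The last day of the payment period: 60 calendar days after Feb 12, 2024 is Apr 12, 2024.
The last day of the waiting period: 12 business days after Friday, Apr 12, 2024, skipping weekends — Apr 15, Apr 16, Apr 17, Apr 18, …, Apr 26, Apr 29, Apr 30 — lands on Tuesday, Apr 30, 2024.
The date on which the release becomes due: 34 calendar days after Apr 30, 2024 is Jun 3, 2024.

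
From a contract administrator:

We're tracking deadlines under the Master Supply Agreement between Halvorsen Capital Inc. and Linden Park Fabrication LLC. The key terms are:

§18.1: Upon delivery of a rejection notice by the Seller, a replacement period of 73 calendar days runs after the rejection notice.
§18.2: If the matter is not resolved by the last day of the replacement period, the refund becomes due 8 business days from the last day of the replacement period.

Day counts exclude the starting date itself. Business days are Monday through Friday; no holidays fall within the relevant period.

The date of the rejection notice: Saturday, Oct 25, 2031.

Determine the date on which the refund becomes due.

Jan 16, 2032

Adding 73 calendar days to Oct 25, 2031 gives Jan 6, 2032, which is the last day of the replacement period.
The date on which the refund becomes due: counting 8 business days from Tuesday, Jan 6, 2032 (Jan 7, Jan 8, Jan 9, Jan 12, Jan 13, Jan 14, Jan 15, Jan 16, skipping weekends) reaches Friday, Jan 16, 2032.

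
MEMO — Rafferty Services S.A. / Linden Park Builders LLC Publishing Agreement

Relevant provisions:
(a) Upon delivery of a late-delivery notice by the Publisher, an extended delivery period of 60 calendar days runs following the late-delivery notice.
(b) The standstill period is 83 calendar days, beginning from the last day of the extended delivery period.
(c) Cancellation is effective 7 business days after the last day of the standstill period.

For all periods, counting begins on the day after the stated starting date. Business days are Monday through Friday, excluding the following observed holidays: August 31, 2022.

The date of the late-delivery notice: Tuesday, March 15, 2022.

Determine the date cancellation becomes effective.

Adding 60 calendar days to March 15, 2022 gives May 14, 2022, which is the last day of the extended delivery period.
The last day of the standstill period: May 14, 2022 + 83 days = August 5, 2022.
The date cancellation becomes effective: 7 business days after Friday, August 5, 2022, skipping weekends — Aug 8, Aug 9, Aug 10, Aug 11, Aug 12, Aug 15, Aug 16 — lands on Tuesday, August 16, 2022.

August 16, 2022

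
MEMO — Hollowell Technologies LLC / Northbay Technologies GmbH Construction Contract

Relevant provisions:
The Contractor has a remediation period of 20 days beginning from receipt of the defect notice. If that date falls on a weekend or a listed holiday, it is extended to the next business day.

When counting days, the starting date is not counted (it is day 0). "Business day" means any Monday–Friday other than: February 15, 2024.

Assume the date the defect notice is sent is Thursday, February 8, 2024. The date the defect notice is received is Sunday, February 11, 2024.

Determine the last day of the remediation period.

March 4, 2024

Adding 20 calendar days to February 11, 2024 gives March 2, 2024, which is the last day of the remediation period. That falls on a Saturday, so it rolls to the next business day, Monday, March 4, 2024.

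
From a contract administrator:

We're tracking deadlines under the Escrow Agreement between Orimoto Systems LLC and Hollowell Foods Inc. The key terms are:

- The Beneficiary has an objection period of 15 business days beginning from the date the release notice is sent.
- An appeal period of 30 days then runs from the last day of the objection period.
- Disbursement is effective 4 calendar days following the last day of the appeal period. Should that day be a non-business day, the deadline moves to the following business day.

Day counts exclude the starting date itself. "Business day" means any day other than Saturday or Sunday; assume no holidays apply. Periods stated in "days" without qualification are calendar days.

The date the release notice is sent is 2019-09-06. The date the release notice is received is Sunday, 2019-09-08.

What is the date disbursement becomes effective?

2019-10-31

From Friday, 2019-09-06, 15 business days (Sep 9, Sep 10, Sep 11, Sep 12, …, Sep 25, Sep 26, Sep 27, skipping weekends) brings us to Friday, 2019-09-27, which is the last day of the objection period.
Adding 30 calendar days to 2019-09-27 gives 2019-10-27, which is the last day of the appeal period.
The date disbursement becomes effective: 2019-10-27 + 4 days = 2019-10-31. 2019-10-31 is a Thursday, so no roll-forward applies.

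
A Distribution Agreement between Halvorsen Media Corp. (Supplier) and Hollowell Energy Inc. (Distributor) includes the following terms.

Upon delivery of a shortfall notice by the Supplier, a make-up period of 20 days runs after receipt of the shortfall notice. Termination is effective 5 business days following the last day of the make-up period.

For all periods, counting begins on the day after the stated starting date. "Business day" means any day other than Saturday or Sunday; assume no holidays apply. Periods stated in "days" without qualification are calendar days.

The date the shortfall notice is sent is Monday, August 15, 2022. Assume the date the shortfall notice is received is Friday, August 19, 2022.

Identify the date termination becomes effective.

The last day of the make-up period: 20 calendar days after August 19, 2022 is September 8, 2022.
The date termination becomes effective: 5 business days after Thursday, September 8, 2022, skipping weekends — Sep 9, Sep 12, Sep 13, Sep 14, Sep 15 — lands on Thursday, September 15, 2022.

September 15, 2022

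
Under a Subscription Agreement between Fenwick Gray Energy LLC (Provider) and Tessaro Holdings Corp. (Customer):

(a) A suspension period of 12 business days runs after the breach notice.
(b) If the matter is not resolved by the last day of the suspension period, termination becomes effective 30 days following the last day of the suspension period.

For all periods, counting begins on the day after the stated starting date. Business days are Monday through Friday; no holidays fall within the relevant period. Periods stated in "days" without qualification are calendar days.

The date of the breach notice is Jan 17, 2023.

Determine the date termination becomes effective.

From Tuesday, Jan 17, 2023, 12 business days (Jan 18, Jan 19, Jan 20, Jan 23, …, Jan 31, Feb 1, Feb 2, skipping weekends) brings us to Thursday, Feb 2, 2023, which is the last day of the suspension period.
Adding 30 calendar days to Feb 2, 2023 gives Mar 4, 2023, which is the date termination becomes effective.

Mar 4, 2023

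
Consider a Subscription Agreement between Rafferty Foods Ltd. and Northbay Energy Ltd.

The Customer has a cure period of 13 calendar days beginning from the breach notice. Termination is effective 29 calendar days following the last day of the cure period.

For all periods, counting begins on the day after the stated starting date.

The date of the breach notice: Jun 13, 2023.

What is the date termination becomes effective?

The last day of the cure period: 13 calendar days after Jun 13, 2023 is Jun 26, 2023.
The date termination becomes effective: 29 calendar days after Jun 26, 2023 is Jul 25, 2023.

Jul 25, 2023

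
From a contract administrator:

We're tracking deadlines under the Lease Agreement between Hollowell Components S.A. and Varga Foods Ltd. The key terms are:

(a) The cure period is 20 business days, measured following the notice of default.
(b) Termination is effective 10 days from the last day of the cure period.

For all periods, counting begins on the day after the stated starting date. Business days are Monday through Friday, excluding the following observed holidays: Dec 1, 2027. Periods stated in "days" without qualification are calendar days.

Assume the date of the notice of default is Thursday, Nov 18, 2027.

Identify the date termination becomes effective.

The last day of the cure period: counting 20 business days from Thursday, Nov 18, 2027 (Nov 19, Nov 22, Nov 23, Nov 24, …, Dec 15, Dec 16, Dec 17, skipping weekends and the listed holiday on Dec 1) reaches Friday, Dec 17, 2027.
The date termination becomes effective: 10 calendar days after Dec 17, 2027 is Dec 27, 2027.

Dec 27, 2027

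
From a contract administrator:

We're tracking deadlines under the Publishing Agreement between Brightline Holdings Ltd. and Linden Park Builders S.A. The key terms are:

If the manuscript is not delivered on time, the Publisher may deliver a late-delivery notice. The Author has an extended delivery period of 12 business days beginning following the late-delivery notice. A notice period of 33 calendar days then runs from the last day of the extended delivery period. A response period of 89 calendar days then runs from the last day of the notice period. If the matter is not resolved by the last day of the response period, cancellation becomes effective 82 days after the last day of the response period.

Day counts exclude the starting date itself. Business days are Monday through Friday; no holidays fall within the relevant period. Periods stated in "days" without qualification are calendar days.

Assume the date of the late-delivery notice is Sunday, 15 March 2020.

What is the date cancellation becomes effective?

The last day of the extended delivery period: counting 12 business days from Sunday, 15 March 2020 (Mar 16, Mar 17, Mar 18, Mar 19, …, Mar 27, Mar 30, Mar 31, skipping weekends) reaches Tuesday, 31 March 2020.
The last day of the notice period: 31 March 2020 + 33 days = 3 May 2020.
The last day of the response period: 3 May 2020 + 89 days = 31 July 2020.
The date cancellation becomes effective: 31 July 2020 + 82 days = 21 October 2020.

21 October 2020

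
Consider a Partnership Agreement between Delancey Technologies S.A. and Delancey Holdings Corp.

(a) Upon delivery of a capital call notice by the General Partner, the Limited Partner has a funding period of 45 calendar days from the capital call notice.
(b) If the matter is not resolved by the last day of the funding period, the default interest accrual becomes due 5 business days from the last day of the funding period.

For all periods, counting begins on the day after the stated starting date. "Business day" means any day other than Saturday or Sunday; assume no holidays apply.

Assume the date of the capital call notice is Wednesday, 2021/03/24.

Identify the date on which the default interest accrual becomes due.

2021/05/14

Adding 45 calendar days to 2021/03/24 gives 2021/05/08, which is the last day of the funding period.
From Saturday, 2021/05/08, 5 business days (May 10, May 11, May 12, May 13, May 14, skipping weekends) brings us to Friday, 2021/05/14, which is the date on which the default interest accrual becomes due.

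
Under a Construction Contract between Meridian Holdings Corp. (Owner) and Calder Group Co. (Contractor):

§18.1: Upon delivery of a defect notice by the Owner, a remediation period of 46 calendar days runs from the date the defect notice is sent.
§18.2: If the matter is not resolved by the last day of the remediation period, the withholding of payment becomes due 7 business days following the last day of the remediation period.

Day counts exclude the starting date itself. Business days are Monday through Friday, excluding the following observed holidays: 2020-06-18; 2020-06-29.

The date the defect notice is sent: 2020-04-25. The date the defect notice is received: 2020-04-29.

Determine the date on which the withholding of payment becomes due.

The last day of the remediation period: 2020-04-25 + 46 days = 2020-06-10.
From Wednesday, 2020-06-10, 7 business days (Jun 11, Jun 12, Jun 15, Jun 16, Jun 17, Jun 19, Jun 22, skipping weekends and the listed holiday on Jun 18) brings us to Monday, 2020-06-22, which is the date on which the withholding of payment becomes due.

2020-06-22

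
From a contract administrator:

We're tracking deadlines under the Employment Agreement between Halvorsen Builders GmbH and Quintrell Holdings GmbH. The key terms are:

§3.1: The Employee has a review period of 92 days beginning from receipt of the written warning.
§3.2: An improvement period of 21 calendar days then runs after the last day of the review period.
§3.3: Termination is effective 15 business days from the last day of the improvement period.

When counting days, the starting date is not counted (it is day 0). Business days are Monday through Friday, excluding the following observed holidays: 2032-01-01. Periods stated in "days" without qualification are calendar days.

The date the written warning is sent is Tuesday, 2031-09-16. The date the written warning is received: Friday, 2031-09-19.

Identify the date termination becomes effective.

Adding 92 calendar days to 2031-09-19 gives 2031-12-20, which is the last day of the review period.
The last day of the improvement period: 21 calendar days after 2031-12-20 is 2032-01-10.
The date termination becomes effective: 15 business days after Saturday, 2032-01-10, skipping weekends — Jan 12, Jan 13, Jan 14, Jan 15, …, Jan 28, Jan 29, Jan 30 — lands on Friday, 2032-01-30.

2032-01-30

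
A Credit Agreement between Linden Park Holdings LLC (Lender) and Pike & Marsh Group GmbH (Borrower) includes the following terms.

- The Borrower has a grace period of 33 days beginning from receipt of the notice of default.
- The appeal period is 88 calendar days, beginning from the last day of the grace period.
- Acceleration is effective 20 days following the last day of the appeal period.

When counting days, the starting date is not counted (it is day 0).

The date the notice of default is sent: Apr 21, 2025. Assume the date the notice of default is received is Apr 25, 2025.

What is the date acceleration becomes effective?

The last day of the grace period: Apr 25, 2025 + 33 days = May 28, 2025.
Adding 88 calendar days to May 28, 2025 gives Aug 24, 2025, which is the last day of the appeal period.
The date acceleration becomes effective: 20 calendar days after Aug 24, 2025 is Sep 13, 2025.

Sep 13, 2025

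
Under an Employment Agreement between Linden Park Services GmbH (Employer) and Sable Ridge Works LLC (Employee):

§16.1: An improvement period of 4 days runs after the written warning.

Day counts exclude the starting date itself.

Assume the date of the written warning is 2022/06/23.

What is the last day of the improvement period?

Adding 4 calendar days to 2022/06/23 gives 2022/06/27, which is the last day of the improvement period.

2022/06/27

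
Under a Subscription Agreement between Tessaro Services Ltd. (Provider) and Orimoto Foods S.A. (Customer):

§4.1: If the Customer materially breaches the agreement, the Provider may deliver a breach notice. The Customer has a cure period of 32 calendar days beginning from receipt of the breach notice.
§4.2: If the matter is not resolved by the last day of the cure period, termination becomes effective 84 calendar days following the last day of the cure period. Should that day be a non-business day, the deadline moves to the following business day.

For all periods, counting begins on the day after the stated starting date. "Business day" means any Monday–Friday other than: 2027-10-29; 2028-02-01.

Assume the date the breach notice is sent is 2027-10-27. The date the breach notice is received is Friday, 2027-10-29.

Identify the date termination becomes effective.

2028-02-22

The last day of the cure period: 32 calendar days after 2027-10-29 is 2027-11-30.
The date termination becomes effective: 84 calendar days after 2027-11-30 is 2028-02-22. 2028-02-22 is a Tuesday and is not a listed holiday, so no roll-forward applies.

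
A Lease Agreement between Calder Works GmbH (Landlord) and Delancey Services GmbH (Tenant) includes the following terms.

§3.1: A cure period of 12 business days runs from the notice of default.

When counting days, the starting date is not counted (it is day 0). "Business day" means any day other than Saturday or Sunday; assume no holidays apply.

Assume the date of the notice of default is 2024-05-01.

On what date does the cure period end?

2024-05-17

The last day of the cure period: 12 business days after Wednesday, 2024-05-01, skipping weekends — May 2, May 3, May 6, May 7, …, May 15, May 16, May 17 — lands on Friday, 2024-05-17.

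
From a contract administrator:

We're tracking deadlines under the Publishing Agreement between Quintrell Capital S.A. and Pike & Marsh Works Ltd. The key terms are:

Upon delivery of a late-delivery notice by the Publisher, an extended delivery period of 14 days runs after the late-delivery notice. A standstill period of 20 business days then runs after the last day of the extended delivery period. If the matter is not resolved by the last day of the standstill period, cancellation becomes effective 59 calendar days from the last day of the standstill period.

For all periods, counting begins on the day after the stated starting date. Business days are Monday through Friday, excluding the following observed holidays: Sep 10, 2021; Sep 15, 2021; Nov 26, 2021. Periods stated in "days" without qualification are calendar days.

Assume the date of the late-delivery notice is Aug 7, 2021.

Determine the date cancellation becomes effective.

The last day of the extended delivery period: 14 calendar days after Aug 7, 2021 is Aug 21, 2021.
The last day of the standstill period: counting 20 business days from Saturday, Aug 21, 2021 (Aug 23, Aug 24, Aug 25, Aug 26, …, Sep 17, Sep 20, Sep 21, skipping weekends and the listed holidays on Sep 10, Sep 15) reaches Tuesday, Sep 21, 2021.
The date cancellation becomes effective: 59 calendar days after Sep 21, 2021 is Nov 19, 2021.

Nov 19, 2021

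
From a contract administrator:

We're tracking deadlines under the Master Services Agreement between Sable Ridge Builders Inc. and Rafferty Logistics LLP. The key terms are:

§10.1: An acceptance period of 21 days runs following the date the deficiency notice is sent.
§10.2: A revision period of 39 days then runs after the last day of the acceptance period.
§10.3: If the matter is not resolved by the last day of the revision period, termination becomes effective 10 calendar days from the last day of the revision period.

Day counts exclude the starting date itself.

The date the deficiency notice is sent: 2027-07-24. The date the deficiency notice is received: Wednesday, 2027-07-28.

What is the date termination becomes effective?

2027-10-02

The last day of the acceptance period: 2027-07-24 + 21 days = 2027-08-14.
The last day of the revision period: 39 calendar days after 2027-08-14 is 2027-09-22.
The date termination becomes effective: 10 calendar days after 2027-09-22 is 2027-10-02.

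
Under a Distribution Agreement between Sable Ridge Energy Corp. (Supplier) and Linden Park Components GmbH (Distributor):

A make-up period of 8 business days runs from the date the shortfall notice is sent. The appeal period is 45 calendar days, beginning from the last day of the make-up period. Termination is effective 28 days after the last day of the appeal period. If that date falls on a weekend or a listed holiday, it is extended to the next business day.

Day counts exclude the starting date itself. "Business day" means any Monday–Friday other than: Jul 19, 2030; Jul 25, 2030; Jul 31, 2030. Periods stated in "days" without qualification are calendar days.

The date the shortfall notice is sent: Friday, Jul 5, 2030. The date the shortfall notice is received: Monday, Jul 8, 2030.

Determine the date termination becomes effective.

Sep 30, 2030

The last day of the make-up period: counting 8 business days from Friday, Jul 5, 2030 (Jul 8, Jul 9, Jul 10, Jul 11, Jul 12, Jul 15, Jul 16, Jul 17, skipping weekends) reaches Wednesday, Jul 17, 2030.
Adding 45 calendar days to Jul 17, 2030 gives Aug 31, 2030, which is the last day of the appeal period.
The date termination becomes effective: Aug 31, 2030 + 28 days = Sep 28, 2030. That falls on a Saturday, so it rolls to the next business day, Monday, Sep 30, 2030.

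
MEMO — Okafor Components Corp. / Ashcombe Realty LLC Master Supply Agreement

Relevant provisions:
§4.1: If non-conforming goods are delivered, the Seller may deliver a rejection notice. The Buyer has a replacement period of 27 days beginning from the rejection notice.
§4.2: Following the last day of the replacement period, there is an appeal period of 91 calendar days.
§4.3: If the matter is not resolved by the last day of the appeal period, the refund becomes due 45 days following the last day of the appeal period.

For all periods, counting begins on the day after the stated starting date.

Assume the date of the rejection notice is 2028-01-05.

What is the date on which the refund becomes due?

The last day of the replacement period: 27 calendar days after 2028-01-05 is 2028-02-01.
Adding 91 calendar days to 2028-02-01 gives 2028-05-02, which is the last day of the appeal period.
The date on which the refund becomes due: 45 calendar days after 2028-05-02 is 2028-06-16.

2028-06-16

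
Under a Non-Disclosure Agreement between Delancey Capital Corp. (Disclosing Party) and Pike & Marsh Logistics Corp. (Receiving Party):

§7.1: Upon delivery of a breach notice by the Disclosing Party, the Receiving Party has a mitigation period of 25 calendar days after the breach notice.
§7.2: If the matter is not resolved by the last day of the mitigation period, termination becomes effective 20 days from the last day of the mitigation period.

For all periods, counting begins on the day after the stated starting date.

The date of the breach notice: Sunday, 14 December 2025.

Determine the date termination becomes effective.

Adding 25 calendar days to 14 December 2025 gives 8 January 2026, which is the last day of the mitigation period.
Adding 20 calendar days to 8 January 2026 gives 28 January 2026, which is the date termination becomes effective.

28 January 2026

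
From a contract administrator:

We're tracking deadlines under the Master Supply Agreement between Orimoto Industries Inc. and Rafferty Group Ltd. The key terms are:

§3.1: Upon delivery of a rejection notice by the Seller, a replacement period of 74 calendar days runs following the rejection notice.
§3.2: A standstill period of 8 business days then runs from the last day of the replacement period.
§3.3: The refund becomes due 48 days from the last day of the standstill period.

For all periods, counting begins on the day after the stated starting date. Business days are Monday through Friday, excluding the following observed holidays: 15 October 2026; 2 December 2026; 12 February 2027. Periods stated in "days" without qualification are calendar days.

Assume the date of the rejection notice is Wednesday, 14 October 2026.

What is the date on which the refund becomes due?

23 February 2027

The last day of the replacement period: 74 calendar days after 14 October 2026 is 27 December 2026.
From Sunday, 27 December 2026, 8 business days (Dec 28, Dec 29, Dec 30, Dec 31, Jan 1, Jan 4, Jan 5, Jan 6, skipping weekends) brings us to Wednesday, 6 January 2027, which is the last day of the standstill period.
Adding 48 calendar days to 6 January 2027 gives 23 February 2027, which is the date on which the refund becomes due.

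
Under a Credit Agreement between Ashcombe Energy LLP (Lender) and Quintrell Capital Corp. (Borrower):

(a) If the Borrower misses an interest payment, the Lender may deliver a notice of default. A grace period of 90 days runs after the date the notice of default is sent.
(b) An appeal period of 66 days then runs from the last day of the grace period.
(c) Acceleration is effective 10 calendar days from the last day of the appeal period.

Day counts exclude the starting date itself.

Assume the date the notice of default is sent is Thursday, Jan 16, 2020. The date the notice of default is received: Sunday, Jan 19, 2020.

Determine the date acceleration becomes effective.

Jun 30, 2020

Adding 90 calendar days to Jan 16, 2020 gives Apr 15, 2020, which is the last day of the grace period.
The last day of the appeal period: Apr 15, 2020 + 66 days = Jun 20, 2020.
The date acceleration becomes effective: 10 calendar days after Jun 20, 2020 is Jun 30, 2020.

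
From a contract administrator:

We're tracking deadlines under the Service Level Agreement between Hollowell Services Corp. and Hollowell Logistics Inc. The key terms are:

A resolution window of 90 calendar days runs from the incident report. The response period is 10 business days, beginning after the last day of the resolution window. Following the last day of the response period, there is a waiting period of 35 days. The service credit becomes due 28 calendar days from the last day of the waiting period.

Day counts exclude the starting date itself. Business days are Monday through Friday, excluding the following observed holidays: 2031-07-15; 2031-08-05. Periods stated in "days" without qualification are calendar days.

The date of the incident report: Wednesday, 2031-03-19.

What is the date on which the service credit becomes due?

2031-09-02

The last day of the resolution window: 90 calendar days after 2031-03-19 is 2031-06-17.
The last day of the response period: 10 business days after Tuesday, 2031-06-17, skipping weekends — Jun 18, Jun 19, Jun 20, Jun 23, Jun 24, Jun 25, Jun 26, Jun 27, Jun 30, Jul 1 — lands on Tuesday, 2031-07-01.
The last day of the waiting period: 2031-07-01 + 35 days = 2031-08-05.
The date on which the service credit becomes due: 28 calendar days after 2031-08-05 is 2031-09-02.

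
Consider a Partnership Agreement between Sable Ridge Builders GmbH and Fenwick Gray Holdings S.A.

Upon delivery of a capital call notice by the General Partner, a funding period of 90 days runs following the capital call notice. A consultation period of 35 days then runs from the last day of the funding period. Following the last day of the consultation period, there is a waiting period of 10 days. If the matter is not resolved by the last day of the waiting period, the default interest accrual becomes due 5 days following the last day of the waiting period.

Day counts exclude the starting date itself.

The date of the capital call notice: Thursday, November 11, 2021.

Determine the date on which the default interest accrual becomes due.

March 31, 2022

The last day of the funding period: November 11, 2021 + 90 days = February 9, 2022.
The last day of the consultation period: February 9, 2022 + 35 days = March 16, 2022.
The last day of the waiting period: March 16, 2022 + 10 days = March 26, 2022.
The date on which the default interest accrual becomes due: March 26, 2022 + 5 days = March 31, 2022.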